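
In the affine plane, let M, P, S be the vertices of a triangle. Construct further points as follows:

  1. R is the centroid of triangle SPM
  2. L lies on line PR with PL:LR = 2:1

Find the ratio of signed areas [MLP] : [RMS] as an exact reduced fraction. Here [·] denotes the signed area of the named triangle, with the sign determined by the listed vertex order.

Work in coordinates with M = (0, 0), P = (1, 0), S = (0, 1).
1. R is the centroid of triangle SPM ⇒ R = (1/3, 1/3)
2. L lies on line PR with PL:LR = 2:1 ⇒ L = (5/9, 2/9)
2·[MLP] = -2/9, 2·[RMS] = -1/3
[MLP]:[RMS] = -2/9:-1/3 = 2/3

[MLP]:[RMS] = 2/3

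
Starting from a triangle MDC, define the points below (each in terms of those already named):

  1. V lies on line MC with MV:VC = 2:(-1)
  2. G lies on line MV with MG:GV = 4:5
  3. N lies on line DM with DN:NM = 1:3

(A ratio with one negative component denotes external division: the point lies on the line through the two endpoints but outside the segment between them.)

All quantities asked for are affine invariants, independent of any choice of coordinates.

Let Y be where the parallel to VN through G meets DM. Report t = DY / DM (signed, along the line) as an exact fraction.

t = 2/3

Assign M = (0, 0), D = (1, 0), C = (0, 1) — the answer is frame-independent, so this choice is without loss of generality.
1. V lies on line MC with MV:VC = 2:(-1) ⇒ V = (0, 2)
2. G lies on line MV with MG:GV = 4:5 ⇒ G = (0, 8/9)
3. N lies on line DM with DN:NM = 1:3 ⇒ N = (3/4, 0)
through G parallel to VN: direction (3/4, -2); meets DM at Y = (1/3, 0)
Y = D + t·(M−D) with t = 2/3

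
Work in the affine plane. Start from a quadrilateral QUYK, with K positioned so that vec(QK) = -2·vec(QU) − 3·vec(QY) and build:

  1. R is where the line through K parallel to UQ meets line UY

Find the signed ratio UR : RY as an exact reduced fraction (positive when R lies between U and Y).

UR:RY = -3/4

Work in coordinates with Q = (0, 0), U = (1, 0), Y = (0, 1), K = (-2, -3).
1. R is where the line through K parallel to UQ meets line UY ⇒ R = (4, -3)
R = U + t·(Y−U) with t = -3, so UR:RY = t:(1−t) = -3:4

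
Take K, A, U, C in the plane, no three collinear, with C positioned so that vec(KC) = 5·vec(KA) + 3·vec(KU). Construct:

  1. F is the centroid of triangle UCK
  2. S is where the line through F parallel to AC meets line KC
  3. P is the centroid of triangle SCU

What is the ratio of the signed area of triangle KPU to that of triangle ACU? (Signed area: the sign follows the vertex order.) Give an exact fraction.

[KPU]:[ACU] = 40/189

Choose coordinates K = (0, 0), A = (1, 0), U = (0, 1), C = (5, 3).
1. F is the centroid of triangle UCK ⇒ F = (5/3, 4/3)
2. S is where the line through F parallel to AC meets line KC ⇒ S = (-5/9, -1/3)
3. P is the centroid of triangle SCU ⇒ P = (40/27, 11/9)
2·[KPU] = 40/27, 2·[ACU] = 7
[KPU]:[ACU] = 40/27:7 = 40/189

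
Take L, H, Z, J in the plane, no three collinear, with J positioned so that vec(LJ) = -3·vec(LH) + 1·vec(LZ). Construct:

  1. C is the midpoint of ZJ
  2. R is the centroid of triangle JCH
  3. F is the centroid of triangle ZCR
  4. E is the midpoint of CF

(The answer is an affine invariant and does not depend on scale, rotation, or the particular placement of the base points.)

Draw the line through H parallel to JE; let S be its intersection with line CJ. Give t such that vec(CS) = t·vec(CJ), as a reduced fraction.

t = 20

Set L = (0, 0), H = (1, 0), Z = (0, 1), J = (-3, 1); any affine frame gives the same invariant.
1. C is the midpoint of ZJ ⇒ C = (-3/2, 1)
2. R is the centroid of triangle JCH ⇒ R = (-7/6, 2/3)
3. F is the centroid of triangle ZCR ⇒ F = (-8/9, 8/9)
4. E is the midpoint of CF ⇒ E = (-43/36, 17/18)
through H parallel to JE: direction (65/36, -1/18); meets CJ at S = (-63/2, 1)
S = C + t·(J−C) with t = 20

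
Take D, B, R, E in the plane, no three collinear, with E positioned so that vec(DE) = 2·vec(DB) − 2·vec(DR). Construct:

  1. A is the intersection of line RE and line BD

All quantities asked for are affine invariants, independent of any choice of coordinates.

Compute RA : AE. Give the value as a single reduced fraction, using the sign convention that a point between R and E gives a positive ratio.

RA:AE = 1/2

Set D = (0, 0), B = (1, 0), R = (0, 1), E = (2, -2); any affine frame gives the same invariant.
1. A is the intersection of line RE and line BD ⇒ A = (2/3, 0)
A = R + t·(E−R) with t = 1/3, so RA:AE = t:(1−t) = 1/3:2/3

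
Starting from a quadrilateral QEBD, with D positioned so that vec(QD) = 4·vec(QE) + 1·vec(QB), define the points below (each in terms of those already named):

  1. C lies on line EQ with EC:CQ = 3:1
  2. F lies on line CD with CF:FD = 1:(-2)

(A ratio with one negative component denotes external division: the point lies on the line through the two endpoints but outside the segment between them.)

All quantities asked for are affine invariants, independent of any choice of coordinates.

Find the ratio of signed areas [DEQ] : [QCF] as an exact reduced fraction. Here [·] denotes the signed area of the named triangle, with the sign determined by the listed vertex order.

Choose coordinates Q = (0, 0), E = (1, 0), B = (0, 1), D = (4, 1).
1. C lies on line EQ with EC:CQ = 3:1 ⇒ C = (1/4, 0)
2. F lies on line CD with CF:FD = 1:(-2) ⇒ F = (-7/2, -1)
2·[DEQ] = -1, 2·[QCF] = -1/4
[DEQ]:[QCF] = -1:-1/4 = 4

[DEQ]:[QCF] = 4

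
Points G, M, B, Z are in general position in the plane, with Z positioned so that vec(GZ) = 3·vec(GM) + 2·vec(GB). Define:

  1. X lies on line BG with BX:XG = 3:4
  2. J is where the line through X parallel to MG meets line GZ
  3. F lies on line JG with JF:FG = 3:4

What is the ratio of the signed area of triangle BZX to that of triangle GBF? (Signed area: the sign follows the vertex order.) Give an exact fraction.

[BZX]:[GBF] = 21/8

Work in coordinates with G = (0, 0), M = (1, 0), B = (0, 1), Z = (3, 2).
1. X lies on line BG with BX:XG = 3:4 ⇒ X = (0, 4/7)
2. J is where the line through X parallel to MG meets line GZ ⇒ J = (6/7, 4/7)
3. F lies on line JG with JF:FG = 3:4 ⇒ F = (24/49, 16/49)
2·[BZX] = -9/7, 2·[GBF] = -24/49
[BZX]:[GBF] = -9/7:-24/49 = 21/8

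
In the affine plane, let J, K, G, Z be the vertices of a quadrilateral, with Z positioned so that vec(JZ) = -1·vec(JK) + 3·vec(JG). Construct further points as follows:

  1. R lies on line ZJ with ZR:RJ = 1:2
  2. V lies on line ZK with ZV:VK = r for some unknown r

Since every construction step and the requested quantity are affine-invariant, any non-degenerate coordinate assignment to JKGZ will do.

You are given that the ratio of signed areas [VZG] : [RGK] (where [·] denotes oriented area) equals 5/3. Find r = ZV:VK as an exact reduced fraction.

r = 5/4

Set J = (0, 0), K = (1, 0), G = (0, 1), Z = (-1, 3); any affine frame gives the same invariant.
1. R lies on line ZJ with ZR:RJ = 1:2 ⇒ R = (-2/3, 2)
2. With ZV:VK = r, write λ = r/(r+1) so V = Z + λ·(K−Z); V is affine-linear in λ
Every point depending on V is an affine combination of V and λ-independent points, so each such coordinate is linear in λ; the λ² term in each signed area is a multiple of (K−Z)×(K−Z) = 0, so 2·[VZG] and 2·[RGK] are each linear in λ. Evaluating at λ=0 and λ=1:
  2·[VZG] = λ,   2·[RGK] = 1/3
So [VZG]:[RGK] = (λ) / (1/3). Setting this equal to 5/3:
  λ = 5/3·(1/3)  ⇒  λ = 5/9
Then r = λ/(1−λ) = (5/9)/(4/9) = 5/4. Check: with r = 5/4, V = (1/9, 4/3) and [VZG]:[RGK] = 5/3 as required.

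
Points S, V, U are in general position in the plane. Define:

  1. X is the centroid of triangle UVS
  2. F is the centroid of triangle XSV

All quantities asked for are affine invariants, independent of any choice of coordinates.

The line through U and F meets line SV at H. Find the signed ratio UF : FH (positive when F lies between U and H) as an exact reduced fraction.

Assign S = (0, 0), V = (1, 0), U = (0, 1) — the answer is frame-independent, so this choice is without loss of generality.
1. X is the centroid of triangle UVS ⇒ X = (1/3, 1/3)
2. F is the centroid of triangle XSV ⇒ F = (4/9, 1/9)
line UF meets SV at H = (1/2, 0)
F = U + t·(H−U) with t = 8/9, so UF:FH = 8/9:1/9

UF:FH = 8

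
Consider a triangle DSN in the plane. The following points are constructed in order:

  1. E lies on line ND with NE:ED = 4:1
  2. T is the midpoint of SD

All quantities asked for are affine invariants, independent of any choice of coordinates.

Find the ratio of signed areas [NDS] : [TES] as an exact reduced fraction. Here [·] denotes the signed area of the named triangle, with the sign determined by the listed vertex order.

[NDS]:[TES] = -10

Work in coordinates with D = (0, 0), S = (1, 0), N = (0, 1).
1. E lies on line ND with NE:ED = 4:1 ⇒ E = (0, 1/5)
2. T is the midpoint of SD ⇒ T = (1/2, 0)
2·[NDS] = 1, 2·[TES] = -1/10
[NDS]:[TES] = 1:-1/10 = -10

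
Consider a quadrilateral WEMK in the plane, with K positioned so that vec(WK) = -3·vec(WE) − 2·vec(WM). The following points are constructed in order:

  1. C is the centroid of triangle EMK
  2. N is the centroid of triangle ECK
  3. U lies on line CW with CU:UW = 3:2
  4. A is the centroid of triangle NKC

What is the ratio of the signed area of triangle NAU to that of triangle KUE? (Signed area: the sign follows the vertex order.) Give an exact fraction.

Assign W = (0, 0), E = (1, 0), M = (0, 1), K = (-3, -2) — the answer is frame-independent, so this choice is without loss of generality.
1. C is the centroid of triangle EMK ⇒ C = (-2/3, -1/3)
2. N is the centroid of triangle ECK ⇒ N = (-8/9, -7/9)
3. U lies on line CW with CU:UW = 3:2 ⇒ U = (-4/15, -2/15)
4. A is the centroid of triangle NKC ⇒ A = (-41/27, -28/27)
2·[NAU] = -11/45, 2·[KUE] = -2
[NAU]:[KUE] = -11/45:-2 = 11/90

[NAU]:[KUE] = 11/90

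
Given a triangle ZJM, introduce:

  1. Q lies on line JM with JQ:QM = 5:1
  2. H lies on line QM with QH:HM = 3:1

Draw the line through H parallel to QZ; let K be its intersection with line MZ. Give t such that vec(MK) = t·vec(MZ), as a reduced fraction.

t = 1/4

Work in coordinates with Z = (0, 0), J = (1, 0), M = (0, 1).
1. Q lies on line JM with JQ:QM = 5:1 ⇒ Q = (1/6, 5/6)
2. H lies on line QM with QH:HM = 3:1 ⇒ H = (1/24, 23/24)
through H parallel to QZ: direction (-1/6, -5/6); meets MZ at K = (0, 3/4)
K = M + t·(Z−M) with t = 1/4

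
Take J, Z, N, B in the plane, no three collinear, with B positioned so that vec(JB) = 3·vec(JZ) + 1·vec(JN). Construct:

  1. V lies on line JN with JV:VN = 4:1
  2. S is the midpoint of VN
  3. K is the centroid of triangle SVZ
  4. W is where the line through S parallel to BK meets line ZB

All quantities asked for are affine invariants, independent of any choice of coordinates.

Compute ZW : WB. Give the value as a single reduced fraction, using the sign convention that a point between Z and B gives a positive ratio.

ZW:WB = -85/31

Assign J = (0, 0), Z = (1, 0), N = (0, 1), B = (3, 1) — the answer is frame-independent, so this choice is without loss of generality.
1. V lies on line JN with JV:VN = 4:1 ⇒ V = (0, 4/5)
2. S is the midpoint of VN ⇒ S = (0, 9/10)
3. K is the centroid of triangle SVZ ⇒ K = (1/3, 17/30)
4. W is where the line through S parallel to BK meets line ZB ⇒ W = (112/27, 85/54)
W = Z + t·(B−Z) with t = 85/54, so ZW:WB = t:(1−t) = 85/54:-31/54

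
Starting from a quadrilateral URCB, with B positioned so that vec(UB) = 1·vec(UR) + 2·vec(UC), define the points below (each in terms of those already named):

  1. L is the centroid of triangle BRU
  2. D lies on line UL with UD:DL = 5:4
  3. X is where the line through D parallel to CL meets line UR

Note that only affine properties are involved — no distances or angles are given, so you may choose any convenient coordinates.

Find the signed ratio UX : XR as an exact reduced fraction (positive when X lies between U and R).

Work in coordinates with U = (0, 0), R = (1, 0), C = (0, 1), B = (1, 2).
1. L is the centroid of triangle BRU ⇒ L = (2/3, 2/3)
2. D lies on line UL with UD:DL = 5:4 ⇒ D = (10/27, 10/27)
3. X is where the line through D parallel to CL meets line UR ⇒ X = (10/9, 0)
X = U + t·(R−U) with t = 10/9, so UX:XR = t:(1−t) = 10/9:-1/9

UX:XR = -10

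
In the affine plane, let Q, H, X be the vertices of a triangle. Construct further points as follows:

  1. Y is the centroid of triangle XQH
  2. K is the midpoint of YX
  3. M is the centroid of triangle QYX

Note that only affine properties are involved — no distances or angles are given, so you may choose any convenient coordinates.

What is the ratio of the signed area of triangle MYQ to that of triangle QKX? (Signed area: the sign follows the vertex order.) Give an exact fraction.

[MYQ]:[QKX] = -2/3

Work in coordinates with Q = (0, 0), H = (1, 0), X = (0, 1).
1. Y is the centroid of triangle XQH ⇒ Y = (1/3, 1/3)
2. K is the midpoint of YX ⇒ K = (1/6, 2/3)
3. M is the centroid of triangle QYX ⇒ M = (1/9, 4/9)
2·[MYQ] = -1/9, 2·[QKX] = 1/6
[MYQ]:[QKX] = -1/9:1/6 = -2/3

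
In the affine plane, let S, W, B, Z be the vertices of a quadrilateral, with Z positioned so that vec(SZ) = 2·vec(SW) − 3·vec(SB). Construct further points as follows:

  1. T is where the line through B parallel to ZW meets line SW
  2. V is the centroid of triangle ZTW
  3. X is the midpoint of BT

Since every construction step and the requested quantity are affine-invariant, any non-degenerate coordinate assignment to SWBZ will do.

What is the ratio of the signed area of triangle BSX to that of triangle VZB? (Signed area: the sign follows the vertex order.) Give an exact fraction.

[BSX]:[VZB] = -3/8

Assign S = (0, 0), W = (1, 0), B = (0, 1), Z = (2, -3) — the answer is frame-independent, so this choice is without loss of generality.
1. T is where the line through B parallel to ZW meets line SW ⇒ T = (1/3, 0)
2. V is the centroid of triangle ZTW ⇒ V = (10/9, -1)
3. X is the midpoint of BT ⇒ X = (1/6, 1/2)
2·[BSX] = 1/6, 2·[VZB] = -4/9
[BSX]:[VZB] = 1/6:-4/9 = -3/8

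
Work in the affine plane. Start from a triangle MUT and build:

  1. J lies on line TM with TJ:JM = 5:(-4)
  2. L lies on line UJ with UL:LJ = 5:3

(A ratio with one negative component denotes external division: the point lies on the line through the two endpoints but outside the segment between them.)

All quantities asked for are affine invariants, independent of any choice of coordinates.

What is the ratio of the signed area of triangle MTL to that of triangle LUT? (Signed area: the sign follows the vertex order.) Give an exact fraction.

Work in coordinates with M = (0, 0), U = (1, 0), T = (0, 1).
1. J lies on line TM with TJ:JM = 5:(-4) ⇒ J = (0, -4)
2. L lies on line UJ with UL:LJ = 5:3 ⇒ L = (3/8, -5/2)
2·[MTL] = -3/8, 2·[LUT] = 25/8
[MTL]:[LUT] = -3/8:25/8 = -3/25

[MTL]:[LUT] = -3/25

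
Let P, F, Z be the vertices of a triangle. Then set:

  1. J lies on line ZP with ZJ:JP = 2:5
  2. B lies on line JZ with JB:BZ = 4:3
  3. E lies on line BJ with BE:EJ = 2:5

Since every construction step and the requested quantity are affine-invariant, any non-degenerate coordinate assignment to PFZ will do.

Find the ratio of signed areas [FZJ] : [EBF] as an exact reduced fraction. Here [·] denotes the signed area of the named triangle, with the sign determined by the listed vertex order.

[FZJ]:[EBF] = -49/8

Choose coordinates P = (0, 0), F = (1, 0), Z = (0, 1).
1. J lies on line ZP with ZJ:JP = 2:5 ⇒ J = (0, 5/7)
2. B lies on line JZ with JB:BZ = 4:3 ⇒ B = (0, 43/49)
3. E lies on line BJ with BE:EJ = 2:5 ⇒ E = (0, 285/343)
2·[FZJ] = 2/7, 2·[EBF] = -16/343
[FZJ]:[EBF] = 2/7:-16/343 = -49/8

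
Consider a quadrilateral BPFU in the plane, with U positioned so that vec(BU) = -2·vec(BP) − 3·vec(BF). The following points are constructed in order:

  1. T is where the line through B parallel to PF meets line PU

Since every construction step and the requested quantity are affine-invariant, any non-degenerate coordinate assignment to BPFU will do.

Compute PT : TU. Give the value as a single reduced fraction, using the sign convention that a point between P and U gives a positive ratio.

Set B = (0, 0), P = (1, 0), F = (0, 1), U = (-2, -3); any affine frame gives the same invariant.
1. T is where the line through B parallel to PF meets line PU ⇒ T = (1/2, -1/2)
T = P + t·(U−P) with t = 1/6, so PT:TU = t:(1−t) = 1/6:5/6

PT:TU = 1/5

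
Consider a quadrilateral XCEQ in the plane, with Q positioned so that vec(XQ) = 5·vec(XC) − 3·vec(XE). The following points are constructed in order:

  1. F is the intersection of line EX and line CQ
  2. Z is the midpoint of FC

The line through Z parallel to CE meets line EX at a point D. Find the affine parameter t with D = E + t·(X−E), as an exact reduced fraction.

t = 1/8

Choose coordinates X = (0, 0), C = (1, 0), E = (0, 1), Q = (5, -3).
1. F is the intersection of line EX and line CQ ⇒ F = (0, 3/4)
2. Z is the midpoint of FC ⇒ Z = (1/2, 3/8)
through Z parallel to CE: direction (-1, 1); meets EX at D = (0, 7/8)
D = E + t·(X−E) with t = 1/8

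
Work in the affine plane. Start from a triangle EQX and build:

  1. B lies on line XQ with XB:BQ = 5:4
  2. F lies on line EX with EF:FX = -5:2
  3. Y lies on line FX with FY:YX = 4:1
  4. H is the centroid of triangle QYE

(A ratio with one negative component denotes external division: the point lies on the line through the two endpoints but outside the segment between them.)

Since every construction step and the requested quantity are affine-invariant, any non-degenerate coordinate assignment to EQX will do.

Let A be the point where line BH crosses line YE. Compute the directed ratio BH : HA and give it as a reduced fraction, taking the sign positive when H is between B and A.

BH:HA = 2/3

Assign E = (0, 0), Q = (1, 0), X = (0, 1) — the answer is frame-independent, so this choice is without loss of generality.
1. B lies on line XQ with XB:BQ = 5:4 ⇒ B = (5/9, 4/9)
2. F lies on line EX with EF:FX = -5:2 ⇒ F = (0, 5/3)
3. Y lies on line FX with FY:YX = 4:1 ⇒ Y = (0, 17/15)
4. H is the centroid of triangle QYE ⇒ H = (1/3, 17/45)
line BH meets YE at A = (0, 5/18)
H = B + t·(A−B) with t = 2/5, so BH:HA = 2/5:3/5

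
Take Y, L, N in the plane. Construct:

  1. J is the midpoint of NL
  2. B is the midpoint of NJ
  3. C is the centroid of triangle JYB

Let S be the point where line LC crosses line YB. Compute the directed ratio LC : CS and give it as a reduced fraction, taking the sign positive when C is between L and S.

LC:CS = 8

Work in coordinates with Y = (0, 0), L = (1, 0), N = (0, 1).
1. J is the midpoint of NL ⇒ J = (1/2, 1/2)
2. B is the midpoint of NJ ⇒ B = (1/4, 3/4)
3. C is the centroid of triangle JYB ⇒ C = (1/4, 5/12)
line LC meets YB at S = (5/32, 15/32)
C = L + t·(S−L) with t = 8/9, so LC:CS = 8/9:1/9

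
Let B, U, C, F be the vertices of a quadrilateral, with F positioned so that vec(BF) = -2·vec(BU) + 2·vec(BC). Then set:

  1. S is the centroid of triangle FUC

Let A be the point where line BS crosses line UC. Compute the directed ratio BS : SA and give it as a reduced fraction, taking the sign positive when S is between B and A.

BS:SA = 2

Choose coordinates B = (0, 0), U = (1, 0), C = (0, 1), F = (-2, 2).
1. S is the centroid of triangle FUC ⇒ S = (-1/3, 1)
line BS meets UC at A = (-1/2, 3/2)
S = B + t·(A−B) with t = 2/3, so BS:SA = 2/3:1/3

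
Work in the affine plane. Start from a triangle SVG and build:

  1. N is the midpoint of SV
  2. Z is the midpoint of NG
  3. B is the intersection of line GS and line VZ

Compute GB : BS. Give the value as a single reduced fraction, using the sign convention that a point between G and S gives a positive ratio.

Assign S = (0, 0), V = (1, 0), G = (0, 1) — the answer is frame-independent, so this choice is without loss of generality.
1. N is the midpoint of SV ⇒ N = (1/2, 0)
2. Z is the midpoint of NG ⇒ Z = (1/4, 1/2)
3. B is the intersection of line GS and line VZ ⇒ B = (0, 2/3)
B = G + t·(S−G) with t = 1/3, so GB:BS = t:(1−t) = 1/3:2/3

GB:BS = 1/2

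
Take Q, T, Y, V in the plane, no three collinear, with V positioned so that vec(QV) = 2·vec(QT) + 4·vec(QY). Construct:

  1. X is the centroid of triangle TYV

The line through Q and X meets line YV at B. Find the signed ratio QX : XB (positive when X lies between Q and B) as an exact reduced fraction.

QX:XB = 1/5

Work in coordinates with Q = (0, 0), T = (1, 0), Y = (0, 1), V = (2, 4).
1. X is the centroid of triangle TYV ⇒ X = (1, 5/3)
line QX meets YV at B = (6, 10)
X = Q + t·(B−Q) with t = 1/6, so QX:XB = 1/6:5/6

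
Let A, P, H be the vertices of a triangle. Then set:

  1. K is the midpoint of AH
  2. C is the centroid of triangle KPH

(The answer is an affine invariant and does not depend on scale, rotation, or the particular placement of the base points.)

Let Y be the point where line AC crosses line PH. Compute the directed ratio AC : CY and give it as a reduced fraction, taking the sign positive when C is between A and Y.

Assign A = (0, 0), P = (1, 0), H = (0, 1) — the answer is frame-independent, so this choice is without loss of generality.
1. K is the midpoint of AH ⇒ K = (0, 1/2)
2. C is the centroid of triangle KPH ⇒ C = (1/3, 1/2)
line AC meets PH at Y = (2/5, 3/5)
C = A + t·(Y−A) with t = 5/6, so AC:CY = 5/6:1/6

AC:CY = 5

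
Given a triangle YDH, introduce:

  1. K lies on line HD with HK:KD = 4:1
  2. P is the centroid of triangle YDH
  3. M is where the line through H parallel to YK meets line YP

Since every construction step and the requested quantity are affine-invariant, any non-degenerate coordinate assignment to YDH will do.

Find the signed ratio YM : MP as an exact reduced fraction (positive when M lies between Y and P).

YM:MP = -4/3

Choose coordinates Y = (0, 0), D = (1, 0), H = (0, 1).
1. K lies on line HD with HK:KD = 4:1 ⇒ K = (4/5, 1/5)
2. P is the centroid of triangle YDH ⇒ P = (1/3, 1/3)
3. M is where the line through H parallel to YK meets line YP ⇒ M = (4/3, 4/3)
M = Y + t·(P−Y) with t = 4, so YM:MP = t:(1−t) = 4:-3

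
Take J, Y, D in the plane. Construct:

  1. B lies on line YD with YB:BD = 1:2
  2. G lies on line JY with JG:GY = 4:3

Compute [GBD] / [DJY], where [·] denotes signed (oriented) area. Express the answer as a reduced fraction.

[GBD]:[DJY] = 2/7

Assign J = (0, 0), Y = (1, 0), D = (0, 1) — the answer is frame-independent, so this choice is without loss of generality.
1. B lies on line YD with YB:BD = 1:2 ⇒ B = (2/3, 1/3)
2. G lies on line JY with JG:GY = 4:3 ⇒ G = (4/7, 0)
2·[GBD] = 2/7, 2·[DJY] = 1
[GBD]:[DJY] = 2/7:1 = 2/7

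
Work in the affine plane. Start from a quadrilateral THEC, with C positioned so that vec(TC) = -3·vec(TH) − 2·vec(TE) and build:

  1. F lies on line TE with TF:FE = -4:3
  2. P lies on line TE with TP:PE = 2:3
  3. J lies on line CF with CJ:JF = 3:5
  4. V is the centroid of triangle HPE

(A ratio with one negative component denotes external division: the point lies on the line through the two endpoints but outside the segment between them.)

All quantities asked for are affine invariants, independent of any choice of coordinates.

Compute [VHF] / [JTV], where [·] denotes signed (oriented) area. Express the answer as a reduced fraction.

[VHF]:[JTV] = 264/115

Set T = (0, 0), H = (1, 0), E = (0, 1), C = (-3, -2); any affine frame gives the same invariant.
1. F lies on line TE with TF:FE = -4:3 ⇒ F = (0, 4)
2. P lies on line TE with TP:PE = 2:3 ⇒ P = (0, 2/5)
3. J lies on line CF with CJ:JF = 3:5 ⇒ J = (-15/8, 1/4)
4. V is the centroid of triangle HPE ⇒ V = (1/3, 7/15)
2·[VHF] = 11/5, 2·[JTV] = 23/24
[VHF]:[JTV] = 11/5:23/24 = 264/115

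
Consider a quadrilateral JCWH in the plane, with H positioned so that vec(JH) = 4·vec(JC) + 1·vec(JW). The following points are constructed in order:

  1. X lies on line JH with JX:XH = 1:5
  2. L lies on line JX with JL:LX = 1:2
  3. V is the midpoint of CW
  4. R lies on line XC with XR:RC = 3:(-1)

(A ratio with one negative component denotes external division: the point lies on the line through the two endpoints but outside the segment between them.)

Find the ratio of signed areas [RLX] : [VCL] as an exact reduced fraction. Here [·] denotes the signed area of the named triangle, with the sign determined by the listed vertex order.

[RLX]:[VCL] = 6/13

Set J = (0, 0), C = (1, 0), W = (0, 1), H = (4, 1); any affine frame gives the same invariant.
1. X lies on line JH with JX:XH = 1:5 ⇒ X = (2/3, 1/6)
2. L lies on line JX with JL:LX = 1:2 ⇒ L = (2/9, 1/18)
3. V is the midpoint of CW ⇒ V = (1/2, 1/2)
4. R lies on line XC with XR:RC = 3:(-1) ⇒ R = (7/6, -1/12)
2·[RLX] = -1/6, 2·[VCL] = -13/36
[RLX]:[VCL] = -1/6:-13/36 = 6/13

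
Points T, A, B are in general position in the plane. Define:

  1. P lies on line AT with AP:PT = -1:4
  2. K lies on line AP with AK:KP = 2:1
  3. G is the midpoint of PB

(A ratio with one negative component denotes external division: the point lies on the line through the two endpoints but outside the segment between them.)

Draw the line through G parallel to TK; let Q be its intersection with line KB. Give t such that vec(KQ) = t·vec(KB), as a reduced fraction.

Assign T = (0, 0), A = (1, 0), B = (0, 1) — the answer is frame-independent, so this choice is without loss of generality.
1. P lies on line AT with AP:PT = -1:4 ⇒ P = (4/3, 0)
2. K lies on line AP with AK:KP = 2:1 ⇒ K = (11/9, 0)
3. G is the midpoint of PB ⇒ G = (2/3, 1/2)
through G parallel to TK: direction (11/9, 0); meets KB at Q = (11/18, 1/2)
Q = K + t·(B−K) with t = 1/2

t = 1/2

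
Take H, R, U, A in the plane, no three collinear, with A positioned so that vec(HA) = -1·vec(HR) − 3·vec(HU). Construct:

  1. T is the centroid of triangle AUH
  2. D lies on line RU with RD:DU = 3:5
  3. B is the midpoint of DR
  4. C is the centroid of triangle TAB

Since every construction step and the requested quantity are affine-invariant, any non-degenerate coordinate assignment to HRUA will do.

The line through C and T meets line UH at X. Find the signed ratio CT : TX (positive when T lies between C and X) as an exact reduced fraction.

Assign H = (0, 0), R = (1, 0), U = (0, 1), A = (-1, -3) — the answer is frame-independent, so this choice is without loss of generality.
1. T is the centroid of triangle AUH ⇒ T = (-1/3, -2/3)
2. D lies on line RU with RD:DU = 3:5 ⇒ D = (5/8, 3/8)
3. B is the midpoint of DR ⇒ B = (13/16, 3/16)
4. C is the centroid of triangle TAB ⇒ C = (-25/144, -167/144)
line CT meets UH at X = (0, -39/23)
T = C + t·(X−C) with t = -23/25, so CT:TX = -23/25:48/25

CT:TX = -23/48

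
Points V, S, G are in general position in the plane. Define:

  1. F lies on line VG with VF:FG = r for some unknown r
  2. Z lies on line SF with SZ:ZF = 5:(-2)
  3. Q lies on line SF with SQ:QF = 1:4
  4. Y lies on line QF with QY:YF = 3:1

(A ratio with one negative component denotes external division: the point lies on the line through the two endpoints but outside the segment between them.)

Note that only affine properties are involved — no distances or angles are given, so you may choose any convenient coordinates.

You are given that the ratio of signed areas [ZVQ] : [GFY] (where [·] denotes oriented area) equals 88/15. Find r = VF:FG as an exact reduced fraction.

Choose coordinates V = (0, 0), S = (1, 0), G = (0, 1).
1. With VF:FG = r, write λ = r/(r+1) so F = V + λ·(G−V); F is affine-linear in λ
2. Z lies on line SF with SZ:ZF = 5:(-2) ⇒ Z is an affine combination of earlier points and hence also affine-linear in λ
3. Q lies on line SF with SQ:QF = 1:4 ⇒ Q is an affine combination of earlier points and hence also affine-linear in λ
4. Y lies on line QF with QY:YF = 3:1 ⇒ Y is an affine combination of earlier points and hence also affine-linear in λ
Every point depending on F is an affine combination of F and λ-independent points, so each such coordinate is linear in λ; the λ² term in each signed area is a multiple of (G−V)×(G−V) = 0, so 2·[ZVQ] and 2·[GFY] are each linear in λ. Evaluating at λ=0 and λ=1:
  2·[ZVQ] = 22/15·λ,   2·[GFY] = -1/5·λ + 1/5
So [ZVQ]:[GFY] = (22/15·λ) / (-1/5·λ + 1/5). Setting this equal to 88/15:
  22/15·λ = 88/15·(-1/5·λ + 1/5)  ⇒  λ = 4/9
Then r = λ/(1−λ) = (4/9)/(5/9) = 4/5. Check: with r = 4/5, F = (0, 4/9) and [ZVQ]:[GFY] = 88/15 as required.

r = 4/5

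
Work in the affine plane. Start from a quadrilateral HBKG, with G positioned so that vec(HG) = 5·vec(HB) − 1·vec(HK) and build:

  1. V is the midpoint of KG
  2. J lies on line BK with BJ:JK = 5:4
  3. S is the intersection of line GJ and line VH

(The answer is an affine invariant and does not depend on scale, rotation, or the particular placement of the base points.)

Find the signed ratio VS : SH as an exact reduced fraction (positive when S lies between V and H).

VS:SH = 6/29

Assign H = (0, 0), B = (1, 0), K = (0, 1), G = (5, -1) — the answer is frame-independent, so this choice is without loss of generality.
1. V is the midpoint of KG ⇒ V = (5/2, 0)
2. J lies on line BK with BJ:JK = 5:4 ⇒ J = (4/9, 5/9)
3. S is the intersection of line GJ and line VH ⇒ S = (29/14, 0)
S = V + t·(H−V) with t = 6/35, so VS:SH = t:(1−t) = 6/35:29/35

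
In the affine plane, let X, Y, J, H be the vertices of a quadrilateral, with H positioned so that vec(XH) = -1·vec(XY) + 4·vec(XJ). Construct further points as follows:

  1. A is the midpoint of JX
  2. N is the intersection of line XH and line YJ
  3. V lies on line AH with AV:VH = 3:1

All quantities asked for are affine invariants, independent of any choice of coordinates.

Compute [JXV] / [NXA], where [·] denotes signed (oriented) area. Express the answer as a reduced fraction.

[JXV]:[NXA] = -9/2

Choose coordinates X = (0, 0), Y = (1, 0), J = (0, 1), H = (-1, 4).
1. A is the midpoint of JX ⇒ A = (0, 1/2)
2. N is the intersection of line XH and line YJ ⇒ N = (-1/3, 4/3)
3. V lies on line AH with AV:VH = 3:1 ⇒ V = (-3/4, 25/8)
2·[JXV] = -3/4, 2·[NXA] = 1/6
[JXV]:[NXA] = -3/4:1/6 = -9/2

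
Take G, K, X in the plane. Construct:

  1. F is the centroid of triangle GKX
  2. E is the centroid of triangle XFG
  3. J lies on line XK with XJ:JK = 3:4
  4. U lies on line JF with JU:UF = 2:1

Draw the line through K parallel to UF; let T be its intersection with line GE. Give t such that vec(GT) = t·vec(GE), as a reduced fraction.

Set G = (0, 0), K = (1, 0), X = (0, 1); any affine frame gives the same invariant.
1. F is the centroid of triangle GKX ⇒ F = (1/3, 1/3)
2. E is the centroid of triangle XFG ⇒ E = (1/9, 4/9)
3. J lies on line XK with XJ:JK = 3:4 ⇒ J = (3/7, 4/7)
4. U lies on line JF with JU:UF = 2:1 ⇒ U = (23/63, 26/63)
through K parallel to UF: direction (-2/63, -5/63); meets GE at T = (-5/3, -20/3)
T = G + t·(E−G) with t = -15

t = -15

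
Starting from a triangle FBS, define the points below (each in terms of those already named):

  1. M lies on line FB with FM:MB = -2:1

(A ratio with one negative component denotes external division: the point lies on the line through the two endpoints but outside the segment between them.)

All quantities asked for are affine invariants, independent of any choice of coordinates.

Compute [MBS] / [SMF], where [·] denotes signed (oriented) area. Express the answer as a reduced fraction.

Choose coordinates F = (0, 0), B = (1, 0), S = (0, 1).
1. M lies on line FB with FM:MB = -2:1 ⇒ M = (2, 0)
2·[MBS] = -1, 2·[SMF] = -2
[MBS]:[SMF] = -1:-2 = 1/2

[MBS]:[SMF] = 1/2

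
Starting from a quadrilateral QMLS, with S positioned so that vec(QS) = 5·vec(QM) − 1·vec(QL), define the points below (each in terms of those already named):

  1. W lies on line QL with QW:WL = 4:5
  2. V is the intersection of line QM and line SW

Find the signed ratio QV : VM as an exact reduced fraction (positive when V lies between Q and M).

Work in coordinates with Q = (0, 0), M = (1, 0), L = (0, 1), S = (5, -1).
1. W lies on line QL with QW:WL = 4:5 ⇒ W = (0, 4/9)
2. V is the intersection of line QM and line SW ⇒ V = (20/13, 0)
V = Q + t·(M−Q) with t = 20/13, so QV:VM = t:(1−t) = 20/13:-7/13

QV:VM = -20/7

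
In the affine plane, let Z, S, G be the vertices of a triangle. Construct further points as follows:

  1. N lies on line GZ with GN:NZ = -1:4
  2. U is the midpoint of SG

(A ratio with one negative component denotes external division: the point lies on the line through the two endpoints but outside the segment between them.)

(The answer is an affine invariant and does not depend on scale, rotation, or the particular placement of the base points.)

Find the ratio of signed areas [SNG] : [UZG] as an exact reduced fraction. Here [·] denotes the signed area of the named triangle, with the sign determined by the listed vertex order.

[SNG]:[UZG] = -2/3

Set Z = (0, 0), S = (1, 0), G = (0, 1); any affine frame gives the same invariant.
1. N lies on line GZ with GN:NZ = -1:4 ⇒ N = (0, 4/3)
2. U is the midpoint of SG ⇒ U = (1/2, 1/2)
2·[SNG] = 1/3, 2·[UZG] = -1/2
[SNG]:[UZG] = 1/3:-1/2 = -2/3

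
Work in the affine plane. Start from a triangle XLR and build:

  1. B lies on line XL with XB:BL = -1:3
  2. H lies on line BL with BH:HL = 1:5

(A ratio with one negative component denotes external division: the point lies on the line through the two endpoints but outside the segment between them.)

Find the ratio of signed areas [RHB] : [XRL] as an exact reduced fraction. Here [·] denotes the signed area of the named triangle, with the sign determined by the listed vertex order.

Assign X = (0, 0), L = (1, 0), R = (0, 1) — the answer is frame-independent, so this choice is without loss of generality.
1. B lies on line XL with XB:BL = -1:3 ⇒ B = (-1/2, 0)
2. H lies on line BL with BH:HL = 1:5 ⇒ H = (-1/4, 0)
2·[RHB] = -1/4, 2·[XRL] = -1
[RHB]:[XRL] = -1/4:-1 = 1/4

[RHB]:[XRL] = 1/4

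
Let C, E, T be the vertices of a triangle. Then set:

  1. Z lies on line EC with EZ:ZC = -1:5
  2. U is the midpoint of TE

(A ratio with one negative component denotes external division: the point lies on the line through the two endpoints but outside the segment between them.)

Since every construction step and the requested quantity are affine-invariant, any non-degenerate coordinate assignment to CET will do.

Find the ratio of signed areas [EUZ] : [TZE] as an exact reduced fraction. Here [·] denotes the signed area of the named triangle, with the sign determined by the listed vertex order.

[EUZ]:[TZE] = 1/2

Choose coordinates C = (0, 0), E = (1, 0), T = (0, 1).
1. Z lies on line EC with EZ:ZC = -1:5 ⇒ Z = (5/4, 0)
2. U is the midpoint of TE ⇒ U = (1/2, 1/2)
2·[EUZ] = -1/8, 2·[TZE] = -1/4
[EUZ]:[TZE] = -1/8:-1/4 = 1/2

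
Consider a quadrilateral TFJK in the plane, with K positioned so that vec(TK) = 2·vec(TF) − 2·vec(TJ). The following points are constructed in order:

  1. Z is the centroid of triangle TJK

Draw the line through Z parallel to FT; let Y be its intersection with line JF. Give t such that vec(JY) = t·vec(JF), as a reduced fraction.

Set T = (0, 0), F = (1, 0), J = (0, 1), K = (2, -2); any affine frame gives the same invariant.
1. Z is the centroid of triangle TJK ⇒ Z = (2/3, -1/3)
through Z parallel to FT: direction (-1, 0); meets JF at Y = (4/3, -1/3)
Y = J + t·(F−J) with t = 4/3

t = 4/3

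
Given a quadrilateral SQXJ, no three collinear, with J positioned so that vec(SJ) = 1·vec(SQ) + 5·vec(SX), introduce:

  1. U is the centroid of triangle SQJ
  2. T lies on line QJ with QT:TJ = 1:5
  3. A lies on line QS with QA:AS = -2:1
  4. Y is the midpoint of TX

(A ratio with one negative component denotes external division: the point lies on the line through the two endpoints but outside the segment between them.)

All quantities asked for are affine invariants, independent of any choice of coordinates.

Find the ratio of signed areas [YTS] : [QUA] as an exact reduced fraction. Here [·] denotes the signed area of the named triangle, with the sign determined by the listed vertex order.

Assign S = (0, 0), Q = (1, 0), X = (0, 1), J = (1, 5) — the answer is frame-independent, so this choice is without loss of generality.
1. U is the centroid of triangle SQJ ⇒ U = (2/3, 5/3)
2. T lies on line QJ with QT:TJ = 1:5 ⇒ T = (1, 5/6)
3. A lies on line QS with QA:AS = -2:1 ⇒ A = (-1, 0)
4. Y is the midpoint of TX ⇒ Y = (1/2, 11/12)
2·[YTS] = -1/2, 2·[QUA] = 10/3
[YTS]:[QUA] = -1/2:10/3 = -3/20

[YTS]:[QUA] = -3/20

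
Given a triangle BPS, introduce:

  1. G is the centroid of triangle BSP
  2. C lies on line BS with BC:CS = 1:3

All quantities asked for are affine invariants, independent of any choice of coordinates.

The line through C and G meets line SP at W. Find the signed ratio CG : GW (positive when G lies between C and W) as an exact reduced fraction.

Work in coordinates with B = (0, 0), P = (1, 0), S = (0, 1).
1. G is the centroid of triangle BSP ⇒ G = (1/3, 1/3)
2. C lies on line BS with BC:CS = 1:3 ⇒ C = (0, 1/4)
line CG meets SP at W = (3/5, 2/5)
G = C + t·(W−C) with t = 5/9, so CG:GW = 5/9:4/9

CG:GW = 5/4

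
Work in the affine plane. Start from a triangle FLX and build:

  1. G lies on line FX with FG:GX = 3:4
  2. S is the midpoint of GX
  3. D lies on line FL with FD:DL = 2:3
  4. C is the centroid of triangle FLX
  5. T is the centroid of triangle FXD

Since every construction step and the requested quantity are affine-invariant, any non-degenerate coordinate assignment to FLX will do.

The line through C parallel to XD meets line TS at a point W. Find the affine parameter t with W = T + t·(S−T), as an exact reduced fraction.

t = 21/2

Choose coordinates F = (0, 0), L = (1, 0), X = (0, 1).
1. G lies on line FX with FG:GX = 3:4 ⇒ G = (0, 3/7)
2. S is the midpoint of GX ⇒ S = (0, 5/7)
3. D lies on line FL with FD:DL = 2:3 ⇒ D = (2/5, 0)
4. C is the centroid of triangle FLX ⇒ C = (1/3, 1/3)
5. T is the centroid of triangle FXD ⇒ T = (2/15, 1/3)
through C parallel to XD: direction (2/5, -1); meets TS at W = (-19/15, 13/3)
W = T + t·(S−T) with t = 21/2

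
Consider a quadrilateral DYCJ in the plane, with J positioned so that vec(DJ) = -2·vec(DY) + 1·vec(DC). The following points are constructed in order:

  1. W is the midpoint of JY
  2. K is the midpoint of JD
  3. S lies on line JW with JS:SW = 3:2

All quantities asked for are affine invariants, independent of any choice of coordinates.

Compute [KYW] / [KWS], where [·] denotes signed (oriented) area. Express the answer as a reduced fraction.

[KYW]:[KWS] = 5/2

Choose coordinates D = (0, 0), Y = (1, 0), C = (0, 1), J = (-2, 1).
1. W is the midpoint of JY ⇒ W = (-1/2, 1/2)
2. K is the midpoint of JD ⇒ K = (-1, 1/2)
3. S lies on line JW with JS:SW = 3:2 ⇒ S = (-11/10, 7/10)
2·[KYW] = 1/4, 2·[KWS] = 1/10
[KYW]:[KWS] = 1/4:1/10 = 5/2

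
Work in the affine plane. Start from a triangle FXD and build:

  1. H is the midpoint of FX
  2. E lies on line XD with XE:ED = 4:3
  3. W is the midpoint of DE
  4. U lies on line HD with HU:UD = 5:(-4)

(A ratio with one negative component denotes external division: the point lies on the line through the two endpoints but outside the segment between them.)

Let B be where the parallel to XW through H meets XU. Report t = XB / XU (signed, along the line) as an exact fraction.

Work in coordinates with F = (0, 0), X = (1, 0), D = (0, 1).
1. H is the midpoint of FX ⇒ H = (1/2, 0)
2. E lies on line XD with XE:ED = 4:3 ⇒ E = (3/7, 4/7)
3. W is the midpoint of DE ⇒ W = (3/14, 11/14)
4. U lies on line HD with HU:UD = 5:(-4) ⇒ U = (-2, 5)
through H parallel to XW: direction (-11/14, 11/14); meets XU at B = (7/4, -5/4)
B = X + t·(U−X) with t = -1/4

t = -1/4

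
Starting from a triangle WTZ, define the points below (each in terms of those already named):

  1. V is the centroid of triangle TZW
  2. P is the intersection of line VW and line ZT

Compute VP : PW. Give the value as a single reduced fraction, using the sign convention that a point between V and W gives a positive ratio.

Work in coordinates with W = (0, 0), T = (1, 0), Z = (0, 1).
1. V is the centroid of triangle TZW ⇒ V = (1/3, 1/3)
2. P is the intersection of line VW and line ZT ⇒ P = (1/2, 1/2)
P = V + t·(W−V) with t = -1/2, so VP:PW = t:(1−t) = -1/2:3/2

VP:PW = -1/3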